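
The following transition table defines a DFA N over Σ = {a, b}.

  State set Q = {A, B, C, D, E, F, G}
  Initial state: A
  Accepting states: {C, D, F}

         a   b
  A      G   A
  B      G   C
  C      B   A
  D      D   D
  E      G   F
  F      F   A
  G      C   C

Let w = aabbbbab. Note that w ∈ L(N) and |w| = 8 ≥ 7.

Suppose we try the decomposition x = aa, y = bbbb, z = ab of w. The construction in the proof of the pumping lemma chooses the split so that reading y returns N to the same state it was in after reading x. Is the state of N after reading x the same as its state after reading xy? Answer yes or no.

no

State sequence: A -a-> G -a-> C -b-> A -b-> A -b-> A -b-> A

After x (step 2): C. After xy (step 6): A.
They differ (C ≠ A), so y is not a cycle from the state after x; this split is not the one the pumping-lemma construction produces, and pumping y need not keep the string in L(N).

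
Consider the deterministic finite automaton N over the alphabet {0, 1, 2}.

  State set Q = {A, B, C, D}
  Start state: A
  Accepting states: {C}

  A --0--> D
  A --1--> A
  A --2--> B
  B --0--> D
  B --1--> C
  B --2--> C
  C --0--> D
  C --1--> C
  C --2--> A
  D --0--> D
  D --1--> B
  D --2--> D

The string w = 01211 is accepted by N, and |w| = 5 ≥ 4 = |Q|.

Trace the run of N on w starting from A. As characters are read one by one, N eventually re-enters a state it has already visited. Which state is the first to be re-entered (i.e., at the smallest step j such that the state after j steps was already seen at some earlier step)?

C

Run of N on w = 0 1 2 1 1:
  step 0: A  (start)
  step 1: D  (read 0: A→D)
  step 2: B  (read 1: D→B)
  step 3: C  (read 2: B→C)
  step 4: C  (read 1: C→C)   ← first repeat (C seen earlier)
  step 5: C  (read 1: C→C)

The earliest repeat is at step j = 4: N is in C, which it already visited at step i = 3.
With |Q| = 4, pigeonhole forces a state repeat no later than step 4; the substring read between the first and second visits to that state can be pumped.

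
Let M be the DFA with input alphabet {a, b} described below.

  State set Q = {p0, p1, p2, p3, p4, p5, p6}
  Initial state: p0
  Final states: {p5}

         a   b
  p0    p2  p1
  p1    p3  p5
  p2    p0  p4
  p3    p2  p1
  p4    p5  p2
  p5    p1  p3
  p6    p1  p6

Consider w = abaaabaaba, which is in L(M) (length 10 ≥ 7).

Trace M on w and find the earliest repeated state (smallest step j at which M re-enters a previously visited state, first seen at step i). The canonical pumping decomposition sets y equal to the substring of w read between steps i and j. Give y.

Run of M on w = a b a a a b a a b a:
  step 0: p0  (start)
  step 1: p2  (read a: p0→p2)
  step 2: p4  (read b: p2→p4)
  step 3: p5  (read a: p4→p5)
  step 4: p1  (read a: p5→p1)
  step 5: p3  (read a: p1→p3)
  step 6: p1  (read b: p3→p1)   ← first repeat (p1 seen earlier)
  step 7: p3  (read a: p1→p3)
  step 8: p2  (read a: p3→p2)
  step 9: p4  (read b: p2→p4)
  step 10: p5  (read a: p4→p5)

So i = 4, j = 6, giving x = w[0:4] = abaa, y = w[4:6] = ab, z = w[6:10] = aaba.
Check: |xy| = 6 ≤ 7 and |y| = 2 ≥ 1. Reading y takes M from p1 back to p1, so every xyⁱz is accepted.

ab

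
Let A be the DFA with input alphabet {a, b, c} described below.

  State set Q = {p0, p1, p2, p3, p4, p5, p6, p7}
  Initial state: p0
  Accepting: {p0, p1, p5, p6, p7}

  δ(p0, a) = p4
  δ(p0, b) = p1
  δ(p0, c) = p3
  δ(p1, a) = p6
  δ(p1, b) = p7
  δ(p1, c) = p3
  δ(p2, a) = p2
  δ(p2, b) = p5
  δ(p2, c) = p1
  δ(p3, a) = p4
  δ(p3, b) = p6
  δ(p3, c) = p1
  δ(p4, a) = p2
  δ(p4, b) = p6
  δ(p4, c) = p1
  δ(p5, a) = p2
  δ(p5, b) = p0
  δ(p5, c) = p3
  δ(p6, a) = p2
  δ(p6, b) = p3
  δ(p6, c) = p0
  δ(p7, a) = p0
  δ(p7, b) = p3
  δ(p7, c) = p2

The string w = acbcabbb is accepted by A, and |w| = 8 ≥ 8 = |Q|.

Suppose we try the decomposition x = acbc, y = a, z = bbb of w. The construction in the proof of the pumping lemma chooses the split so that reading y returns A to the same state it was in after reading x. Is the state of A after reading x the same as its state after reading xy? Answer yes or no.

yes

State sequence: p0 -a-> p4 -c-> p1 -b-> p7 -c-> p2 -a-> p2

After x (step 4): p2. After xy (step 5): p2.
They match, so y = a drives A around a cycle from p2 back to itself; pumping y any number of times keeps A in p2 before reading z, and xyⁱz ∈ L(A) for every i ≥ 0.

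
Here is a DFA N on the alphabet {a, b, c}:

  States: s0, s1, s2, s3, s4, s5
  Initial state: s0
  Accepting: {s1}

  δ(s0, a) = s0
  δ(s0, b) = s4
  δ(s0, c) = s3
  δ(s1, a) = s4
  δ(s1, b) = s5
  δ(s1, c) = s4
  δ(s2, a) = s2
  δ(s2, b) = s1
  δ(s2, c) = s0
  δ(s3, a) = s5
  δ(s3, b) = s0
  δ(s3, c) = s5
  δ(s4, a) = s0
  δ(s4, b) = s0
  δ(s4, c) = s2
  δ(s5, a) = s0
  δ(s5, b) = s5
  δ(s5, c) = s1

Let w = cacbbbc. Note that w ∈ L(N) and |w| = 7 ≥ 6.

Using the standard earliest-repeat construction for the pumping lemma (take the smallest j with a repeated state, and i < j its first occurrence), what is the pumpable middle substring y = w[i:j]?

State sequence: s0 -c-> s3 -a-> s5 -c-> s1 -b-> s5 -b-> s5 -b-> s5 -c-> s1
First repeat at step 4: s5 was already visited.

So i = 2, j = 4, giving x = w[0:2] = ca, y = w[2:4] = cb, z = w[4:7] = bbc.
Check: |xy| = 4 ≤ 6 and |y| = 2 ≥ 1. Reading y takes N from s5 back to s5, so every xyⁱz is accepted.

cb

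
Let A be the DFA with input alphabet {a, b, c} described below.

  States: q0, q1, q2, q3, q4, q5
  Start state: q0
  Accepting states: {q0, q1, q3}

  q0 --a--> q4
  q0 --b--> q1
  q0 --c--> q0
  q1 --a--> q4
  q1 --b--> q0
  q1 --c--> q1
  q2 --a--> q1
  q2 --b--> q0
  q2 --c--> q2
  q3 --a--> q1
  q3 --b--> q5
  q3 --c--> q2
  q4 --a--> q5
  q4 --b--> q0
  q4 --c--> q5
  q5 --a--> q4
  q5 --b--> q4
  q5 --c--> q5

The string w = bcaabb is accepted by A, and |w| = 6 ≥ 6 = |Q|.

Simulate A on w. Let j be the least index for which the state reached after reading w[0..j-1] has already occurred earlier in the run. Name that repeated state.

q1

Run of A on w = b c a a b b:
  step 0: q0  (start)
  step 1: q1  (read b: q0→q1)
  step 2: q1  (read c: q1→q1)   ← first repeat (q1 seen earlier)
  step 3: q4  (read a: q1→q4)
  step 4: q5  (read a: q4→q5)
  step 5: q4  (read b: q5→q4)
  step 6: q0  (read b: q4→q0)

The earliest repeat is at step j = 2: A is in q1, which it already visited at step i = 1.
The DFA has 6 states, so the proof of the pumping lemma guarantees a repeated state among the first 6+1 visited; the segment between the two visits is the pumpable y.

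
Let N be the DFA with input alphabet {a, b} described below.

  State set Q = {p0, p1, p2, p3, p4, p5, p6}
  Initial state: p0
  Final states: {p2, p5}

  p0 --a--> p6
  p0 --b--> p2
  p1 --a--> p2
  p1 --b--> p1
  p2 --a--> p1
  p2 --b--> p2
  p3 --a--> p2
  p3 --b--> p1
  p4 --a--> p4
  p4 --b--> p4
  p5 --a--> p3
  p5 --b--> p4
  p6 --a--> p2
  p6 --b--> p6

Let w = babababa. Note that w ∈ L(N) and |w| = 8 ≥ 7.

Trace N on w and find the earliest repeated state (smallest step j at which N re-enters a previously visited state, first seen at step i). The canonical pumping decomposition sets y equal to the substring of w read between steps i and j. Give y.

State sequence: p0 -b-> p2 -a-> p1 -b-> p1 -a-> p2 -b-> p2 -a-> p1 -b-> p1 -a-> p2
First repeat at step 3: p1 was already visited.

So i = 2, j = 3, giving x = w[0:2] = ba, y = w[2:3] = b, z = w[3:8] = ababa.
Check: |xy| = 3 ≤ 7 and |y| = 1 ≥ 1. Reading y takes N from p1 back to p1, so every xyⁱz is accepted.
The DFA has 7 states, so the proof of the pumping lemma guarantees a repeated state among the first 7+1 visited; the segment between the two visits is the pumpable y.

b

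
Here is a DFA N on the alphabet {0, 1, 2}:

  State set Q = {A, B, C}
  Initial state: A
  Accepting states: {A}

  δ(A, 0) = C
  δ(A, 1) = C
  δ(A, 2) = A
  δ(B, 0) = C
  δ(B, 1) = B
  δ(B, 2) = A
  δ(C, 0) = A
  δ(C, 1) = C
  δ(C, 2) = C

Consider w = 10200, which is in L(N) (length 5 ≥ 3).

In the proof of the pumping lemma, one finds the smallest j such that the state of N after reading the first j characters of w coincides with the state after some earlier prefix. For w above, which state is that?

A

Run of N on w = 1 0 2 0 0:
  step 0: A  (start)
  step 1: C  (read 1: A→C)
  step 2: A  (read 0: C→A)   ← first repeat (A seen earlier)
  step 3: A  (read 2: A→A)
  step 4: C  (read 0: A→C)
  step 5: A  (read 0: C→A)

The earliest repeat is at step j = 2: N is in A, which it already visited at step i = 0.
With |Q| = 3, pigeonhole forces a state repeat no later than step 3; the substring read between the first and second visits to that state can be pumped.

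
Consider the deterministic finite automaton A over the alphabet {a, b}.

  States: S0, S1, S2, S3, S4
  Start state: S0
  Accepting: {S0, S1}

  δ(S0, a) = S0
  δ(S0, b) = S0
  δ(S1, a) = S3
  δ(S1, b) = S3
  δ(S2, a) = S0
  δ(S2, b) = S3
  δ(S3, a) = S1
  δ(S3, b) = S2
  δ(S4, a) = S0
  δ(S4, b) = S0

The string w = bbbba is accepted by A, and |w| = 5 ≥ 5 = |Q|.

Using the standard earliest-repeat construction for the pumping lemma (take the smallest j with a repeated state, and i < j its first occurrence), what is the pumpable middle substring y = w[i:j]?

b

State sequence: S0 -b-> S0 -b-> S0 -b-> S0 -b-> S0 -a-> S0
First repeat at step 1: S0 was already visited.

So i = 0, j = 1, giving x = w[0:0] = ε, y = w[0:1] = b, z = w[1:5] = bbba.
Check: |xy| = 1 ≤ 5 and |y| = 1 ≥ 1. Reading y takes A from S0 back to S0, so every xyⁱz is accepted.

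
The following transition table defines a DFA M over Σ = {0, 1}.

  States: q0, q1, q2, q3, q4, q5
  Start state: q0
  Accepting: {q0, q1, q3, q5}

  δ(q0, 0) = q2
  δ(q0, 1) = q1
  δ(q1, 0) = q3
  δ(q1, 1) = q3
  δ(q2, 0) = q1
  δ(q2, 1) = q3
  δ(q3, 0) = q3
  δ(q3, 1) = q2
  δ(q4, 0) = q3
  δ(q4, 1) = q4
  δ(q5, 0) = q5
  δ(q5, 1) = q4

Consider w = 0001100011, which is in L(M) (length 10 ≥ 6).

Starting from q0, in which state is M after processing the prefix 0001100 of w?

q3

Run of M on the first 7 characters of w = 0 0 0 1 1 0 0:
  step 0: q0  (start)
  step 1: q2  (read 0: q0→q2)
  step 2: q1  (read 0: q2→q1)
  step 3: q3  (read 0: q1→q3)
  step 4: q2  (read 1: q3→q2)
  step 5: q3  (read 1: q2→q3)
  step 6: q3  (read 0: q3→q3)
  step 7: q3  (read 0: q3→q3)

After reading 7 characters, M is in state q3.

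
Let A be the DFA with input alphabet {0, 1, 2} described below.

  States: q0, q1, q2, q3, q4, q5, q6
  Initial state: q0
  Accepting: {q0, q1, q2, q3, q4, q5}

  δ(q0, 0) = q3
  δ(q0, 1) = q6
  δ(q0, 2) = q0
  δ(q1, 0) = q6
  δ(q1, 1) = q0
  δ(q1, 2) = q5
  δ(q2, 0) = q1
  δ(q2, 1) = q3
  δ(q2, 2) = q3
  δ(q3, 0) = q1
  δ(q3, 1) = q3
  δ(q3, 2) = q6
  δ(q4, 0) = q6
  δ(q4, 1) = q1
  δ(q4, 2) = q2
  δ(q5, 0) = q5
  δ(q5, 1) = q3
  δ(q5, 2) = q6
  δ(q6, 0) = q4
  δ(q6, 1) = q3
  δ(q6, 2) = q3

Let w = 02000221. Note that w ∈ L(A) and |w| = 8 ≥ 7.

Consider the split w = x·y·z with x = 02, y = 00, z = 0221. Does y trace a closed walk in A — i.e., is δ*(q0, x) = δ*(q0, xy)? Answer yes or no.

Run of A on the first 4 characters of w = 0 2 0 0:
  step 0: q0  (start)
  step 1: q3  (read 0: q0→q3)
  step 2: q6  (read 2: q3→q6)
  step 3: q4  (read 0: q6→q4)
  step 4: q6  (read 0: q4→q6)

After x (step 2): q6. After xy (step 4): q6.
They match, so y = 00 drives A around a cycle from q6 back to itself; pumping y any number of times keeps A in q6 before reading z, and xyⁱz ∈ L(A) for every i ≥ 0.

yes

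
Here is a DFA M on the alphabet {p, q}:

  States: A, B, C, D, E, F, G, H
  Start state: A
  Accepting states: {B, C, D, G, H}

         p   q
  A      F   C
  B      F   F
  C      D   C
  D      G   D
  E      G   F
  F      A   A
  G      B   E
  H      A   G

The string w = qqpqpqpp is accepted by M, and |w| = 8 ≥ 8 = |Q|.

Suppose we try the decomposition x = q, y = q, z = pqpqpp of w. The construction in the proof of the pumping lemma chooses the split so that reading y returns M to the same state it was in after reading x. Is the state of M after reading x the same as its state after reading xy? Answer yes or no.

yes

Run of M on the first 2 characters of w = q q:
  step 0: A  (start)
  step 1: C  (read q: A→C)
  step 2: C  (read q: C→C)

After x (step 1): C. After xy (step 2): C.
They match, so y = q drives M around a cycle from C back to itself; pumping y any number of times keeps M in C before reading z, and xyⁱz ∈ L(M) for every i ≥ 0.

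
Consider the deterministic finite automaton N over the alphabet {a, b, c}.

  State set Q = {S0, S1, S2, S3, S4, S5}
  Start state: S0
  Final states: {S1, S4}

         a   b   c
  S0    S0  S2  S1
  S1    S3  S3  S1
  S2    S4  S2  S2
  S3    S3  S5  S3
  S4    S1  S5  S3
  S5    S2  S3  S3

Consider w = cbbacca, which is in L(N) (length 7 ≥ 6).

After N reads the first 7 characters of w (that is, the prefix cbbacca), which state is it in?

Run of N on the first 7 characters of w = c b b a c c a:
  step 0: S0  (start)
  step 1: S1  (read c: S0→S1)
  step 2: S3  (read b: S1→S3)
  step 3: S5  (read b: S3→S5)
  step 4: S2  (read a: S5→S2)
  step 5: S2  (read c: S2→S2)
  step 6: S2  (read c: S2→S2)
  step 7: S4  (read a: S2→S4)

After reading 7 characters, N is in state S4.

S4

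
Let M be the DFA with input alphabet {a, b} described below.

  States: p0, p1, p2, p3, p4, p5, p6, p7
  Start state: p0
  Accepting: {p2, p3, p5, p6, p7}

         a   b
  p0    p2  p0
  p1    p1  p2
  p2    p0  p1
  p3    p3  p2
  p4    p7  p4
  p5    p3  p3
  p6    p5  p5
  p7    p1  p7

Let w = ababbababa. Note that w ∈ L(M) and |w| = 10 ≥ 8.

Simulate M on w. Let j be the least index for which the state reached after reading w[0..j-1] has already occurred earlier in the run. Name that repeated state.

Run of M on w = a b a b b a b a b a:
  step 0: p0  (start)
  step 1: p2  (read a: p0→p2)
  step 2: p1  (read b: p2→p1)
  step 3: p1  (read a: p1→p1)   ← first repeat (p1 seen earlier)
  step 4: p2  (read b: p1→p2)
  step 5: p1  (read b: p2→p1)
  step 6: p1  (read a: p1→p1)
  step 7: p2  (read b: p1→p2)
  step 8: p0  (read a: p2→p0)
  step 9: p0  (read b: p0→p0)
  step 10: p2  (read a: p0→p2)

The earliest repeat is at step j = 3: M is in p1, which it already visited at step i = 2.
With |Q| = 8, pigeonhole forces a state repeat no later than step 8; the substring read between the first and second visits to that state can be pumped.

p1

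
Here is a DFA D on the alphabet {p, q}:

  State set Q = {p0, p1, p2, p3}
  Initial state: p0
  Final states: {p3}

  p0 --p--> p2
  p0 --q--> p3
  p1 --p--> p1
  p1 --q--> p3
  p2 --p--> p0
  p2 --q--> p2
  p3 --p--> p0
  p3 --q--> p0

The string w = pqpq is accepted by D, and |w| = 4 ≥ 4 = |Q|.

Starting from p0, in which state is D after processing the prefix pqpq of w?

p3

State sequence: p0 -p-> p2 -q-> p2 -p-> p0 -q-> p3

After reading 4 characters, D is in state p3.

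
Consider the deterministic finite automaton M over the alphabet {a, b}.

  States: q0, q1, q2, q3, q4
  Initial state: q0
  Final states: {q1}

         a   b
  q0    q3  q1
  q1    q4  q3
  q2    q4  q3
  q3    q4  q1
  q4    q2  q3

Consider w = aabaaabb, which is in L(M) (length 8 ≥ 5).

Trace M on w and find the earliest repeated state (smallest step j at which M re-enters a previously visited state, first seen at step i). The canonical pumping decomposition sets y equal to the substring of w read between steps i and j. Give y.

ab

Run of M on w = a a b a a a b b:
  step 0: q0  (start)
  step 1: q3  (read a: q0→q3)
  step 2: q4  (read a: q3→q4)
  step 3: q3  (read b: q4→q3)   ← first repeat (q3 seen earlier)
  step 4: q4  (read a: q3→q4)
  step 5: q2  (read a: q4→q2)
  step 6: q4  (read a: q2→q4)
  step 7: q3  (read b: q4→q3)
  step 8: q1  (read b: q3→q1)

So i = 1, j = 3, giving x = w[0:1] = a, y = w[1:3] = ab, z = w[3:8] = aaabb.
Check: |xy| = 3 ≤ 5 and |y| = 2 ≥ 1. Reading y takes M from q3 back to q3, so every xyⁱz is accepted.
Pumping length from the standard proof: p = 5 (the number of states). The repeated state found above gives |xy| = j ≤ 5 and |y| = j − i ≥ 1.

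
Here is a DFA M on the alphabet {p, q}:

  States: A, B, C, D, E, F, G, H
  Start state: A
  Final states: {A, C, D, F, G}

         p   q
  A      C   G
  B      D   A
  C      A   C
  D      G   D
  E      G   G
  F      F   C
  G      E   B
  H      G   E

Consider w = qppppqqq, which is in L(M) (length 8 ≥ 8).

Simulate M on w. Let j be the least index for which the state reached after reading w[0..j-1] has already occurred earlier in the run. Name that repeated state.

G

State sequence: A -q-> G -p-> E -p-> G -p-> E -p-> G -q-> B -q-> A -q-> G
First repeat at step 3: G was already visited.

The earliest repeat is at step j = 3: M is in G, which it already visited at step i = 1.
The DFA has 8 states, so the proof of the pumping lemma guarantees a repeated state among the first 8+1 visited; the segment between the two visits is the pumpable y.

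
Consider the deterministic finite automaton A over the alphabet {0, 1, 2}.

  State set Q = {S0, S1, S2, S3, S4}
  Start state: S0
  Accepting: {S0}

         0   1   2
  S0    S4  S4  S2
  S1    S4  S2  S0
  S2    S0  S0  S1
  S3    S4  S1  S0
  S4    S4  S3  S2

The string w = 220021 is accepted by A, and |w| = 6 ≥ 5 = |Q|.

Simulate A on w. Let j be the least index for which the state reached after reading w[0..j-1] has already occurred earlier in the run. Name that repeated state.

Run of A on w = 2 2 0 0 2 1:
  step 0: S0  (start)
  step 1: S2  (read 2: S0→S2)
  step 2: S1  (read 2: S2→S1)
  step 3: S4  (read 0: S1→S4)
  step 4: S4  (read 0: S4→S4)   ← first repeat (S4 seen earlier)
  step 5: S2  (read 2: S4→S2)
  step 6: S0  (read 1: S2→S0)

The earliest repeat is at step j = 4: A is in S4, which it already visited at step i = 3.
Since A has 5 states, any run of length ≥ 5 visits 5+1 states, so by pigeonhole some state repeats within the first 5 steps — that repeat gives the pumpable loop.

S4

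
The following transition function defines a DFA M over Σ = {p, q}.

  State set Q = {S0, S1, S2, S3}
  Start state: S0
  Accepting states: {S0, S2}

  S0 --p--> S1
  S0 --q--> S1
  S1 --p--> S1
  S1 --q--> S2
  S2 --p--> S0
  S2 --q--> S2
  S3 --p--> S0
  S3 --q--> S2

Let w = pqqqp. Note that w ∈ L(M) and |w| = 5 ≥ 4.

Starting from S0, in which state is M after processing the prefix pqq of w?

S2

Run of M on the first 3 characters of w = p q q:
  step 0: S0  (start)
  step 1: S1  (read p: S0→S1)
  step 2: S2  (read q: S1→S2)
  step 3: S2  (read q: S2→S2)

After reading 3 characters, M is in state S2.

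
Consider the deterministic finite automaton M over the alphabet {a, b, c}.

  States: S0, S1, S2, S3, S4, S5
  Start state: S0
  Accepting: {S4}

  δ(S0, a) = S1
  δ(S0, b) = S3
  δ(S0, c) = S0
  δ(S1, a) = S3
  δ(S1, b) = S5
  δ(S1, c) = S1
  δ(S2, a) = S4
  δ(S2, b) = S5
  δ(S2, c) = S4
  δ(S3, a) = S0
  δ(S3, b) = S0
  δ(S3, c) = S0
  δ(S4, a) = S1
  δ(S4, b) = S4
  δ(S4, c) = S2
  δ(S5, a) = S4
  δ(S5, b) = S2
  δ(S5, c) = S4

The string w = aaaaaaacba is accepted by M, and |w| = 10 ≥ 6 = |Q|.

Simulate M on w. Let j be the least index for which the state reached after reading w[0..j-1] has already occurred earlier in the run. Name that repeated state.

State sequence: S0 -a-> S1 -a-> S3 -a-> S0 -a-> S1 -a-> S3 -a-> S0 -a-> S1 -c-> S1 -b-> S5 -a-> S4
First repeat at step 3: S0 was already visited.

The earliest repeat is at step j = 3: M is in S0, which it already visited at step i = 0.
With |Q| = 6, pigeonhole forces a state repeat no later than step 6; the substring read between the first and second visits to that state can be pumped.

S0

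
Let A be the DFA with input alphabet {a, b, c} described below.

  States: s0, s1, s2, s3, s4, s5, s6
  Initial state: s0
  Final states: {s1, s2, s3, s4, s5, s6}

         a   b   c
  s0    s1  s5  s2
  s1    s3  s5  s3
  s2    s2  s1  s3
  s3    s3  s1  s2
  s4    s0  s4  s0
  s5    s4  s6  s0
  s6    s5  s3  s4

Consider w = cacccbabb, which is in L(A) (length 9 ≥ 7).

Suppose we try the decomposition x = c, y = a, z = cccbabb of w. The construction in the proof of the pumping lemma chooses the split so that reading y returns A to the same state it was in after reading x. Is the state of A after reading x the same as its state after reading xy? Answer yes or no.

Run of A on the first 2 characters of w = c a:
  step 0: s0  (start)
  step 1: s2  (read c: s0→s2)
  step 2: s2  (read a: s2→s2)

After x (step 1): s2. After xy (step 2): s2.
They match, so y = a drives A around a cycle from s2 back to itself; pumping y any number of times keeps A in s2 before reading z, and xyⁱz ∈ L(A) for every i ≥ 0.

yes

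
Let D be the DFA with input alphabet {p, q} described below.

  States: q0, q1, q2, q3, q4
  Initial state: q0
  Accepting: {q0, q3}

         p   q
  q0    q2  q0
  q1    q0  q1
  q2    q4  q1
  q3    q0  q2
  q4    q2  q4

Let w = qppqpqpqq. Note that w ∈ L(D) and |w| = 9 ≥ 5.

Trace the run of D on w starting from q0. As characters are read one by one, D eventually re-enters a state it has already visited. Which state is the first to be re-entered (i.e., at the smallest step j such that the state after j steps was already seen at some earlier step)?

q0

State sequence: q0 -q-> q0 -p-> q2 -p-> q4 -q-> q4 -p-> q2 -q-> q1 -p-> q0 -q-> q0 -q-> q0
First repeat at step 1: q0 was already visited.

The earliest repeat is at step j = 1: D is in q0, which it already visited at step i = 0.
The DFA has 5 states, so the proof of the pumping lemma guarantees a repeated state among the first 5+1 visited; the segment between the two visits is the pumpable y.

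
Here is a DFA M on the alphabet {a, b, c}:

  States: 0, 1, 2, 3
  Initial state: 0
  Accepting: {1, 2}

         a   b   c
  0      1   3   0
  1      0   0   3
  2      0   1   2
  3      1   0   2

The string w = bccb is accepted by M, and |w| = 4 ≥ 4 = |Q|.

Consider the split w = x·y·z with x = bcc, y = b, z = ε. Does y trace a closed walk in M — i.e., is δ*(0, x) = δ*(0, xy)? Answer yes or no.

Run of M on the first 4 characters of w = b c c b:
  step 0: 0  (start)
  step 1: 3  (read b: 0→3)
  step 2: 2  (read c: 3→2)
  step 3: 2  (read c: 2→2)
  step 4: 1  (read b: 2→1)

After x (step 3): 2. After xy (step 4): 1.
They differ (2 ≠ 1), so y is not a cycle from the state after x; this split is not the one the pumping-lemma construction produces, and pumping y need not keep the string in L(M).

no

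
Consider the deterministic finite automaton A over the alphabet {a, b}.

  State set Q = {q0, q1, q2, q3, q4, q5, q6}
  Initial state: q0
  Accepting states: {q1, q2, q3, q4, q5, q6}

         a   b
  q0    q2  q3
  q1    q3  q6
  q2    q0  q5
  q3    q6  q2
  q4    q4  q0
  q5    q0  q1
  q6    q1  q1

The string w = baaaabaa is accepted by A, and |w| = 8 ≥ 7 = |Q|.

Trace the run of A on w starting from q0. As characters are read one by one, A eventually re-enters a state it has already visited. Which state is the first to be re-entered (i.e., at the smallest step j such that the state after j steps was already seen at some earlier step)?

Run of A on w = b a a a a b a a:
  step 0: q0  (start)
  step 1: q3  (read b: q0→q3)
  step 2: q6  (read a: q3→q6)
  step 3: q1  (read a: q6→q1)
  step 4: q3  (read a: q1→q3)   ← first repeat (q3 seen earlier)
  step 5: q6  (read a: q3→q6)
  step 6: q1  (read b: q6→q1)
  step 7: q3  (read a: q1→q3)
  step 8: q6  (read a: q3→q6)

The earliest repeat is at step j = 4: A is in q3, which it already visited at step i = 1.
With |Q| = 7, pigeonhole forces a state repeat no later than step 7; the substring read between the first and second visits to that state can be pumped.

q3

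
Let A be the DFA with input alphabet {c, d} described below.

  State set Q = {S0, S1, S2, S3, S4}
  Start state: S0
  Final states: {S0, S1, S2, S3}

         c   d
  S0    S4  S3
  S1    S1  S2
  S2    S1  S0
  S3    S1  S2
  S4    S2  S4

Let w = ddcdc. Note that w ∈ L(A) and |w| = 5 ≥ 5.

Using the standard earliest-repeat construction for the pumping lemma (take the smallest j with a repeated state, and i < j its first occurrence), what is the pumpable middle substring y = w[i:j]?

cd

Run of A on w = d d c d c:
  step 0: S0  (start)
  step 1: S3  (read d: S0→S3)
  step 2: S2  (read d: S3→S2)
  step 3: S1  (read c: S2→S1)
  step 4: S2  (read d: S1→S2)   ← first repeat (S2 seen earlier)
  step 5: S1  (read c: S2→S1)

So i = 2, j = 4, giving x = w[0:2] = dd, y = w[2:4] = cd, z = w[4:5] = c.
Check: |xy| = 4 ≤ 5 and |y| = 2 ≥ 1. Reading y takes A from S2 back to S2, so every xyⁱz is accepted.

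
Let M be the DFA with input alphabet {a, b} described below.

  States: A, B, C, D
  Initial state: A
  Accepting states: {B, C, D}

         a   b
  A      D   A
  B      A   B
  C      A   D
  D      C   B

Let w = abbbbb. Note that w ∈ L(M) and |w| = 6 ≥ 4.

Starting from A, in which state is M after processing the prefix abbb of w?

B

Run of M on the first 4 characters of w = a b b b:
  step 0: A  (start)
  step 1: D  (read a: A→D)
  step 2: B  (read b: D→B)
  step 3: B  (read b: B→B)
  step 4: B  (read b: B→B)

After reading 4 characters, M is in state B.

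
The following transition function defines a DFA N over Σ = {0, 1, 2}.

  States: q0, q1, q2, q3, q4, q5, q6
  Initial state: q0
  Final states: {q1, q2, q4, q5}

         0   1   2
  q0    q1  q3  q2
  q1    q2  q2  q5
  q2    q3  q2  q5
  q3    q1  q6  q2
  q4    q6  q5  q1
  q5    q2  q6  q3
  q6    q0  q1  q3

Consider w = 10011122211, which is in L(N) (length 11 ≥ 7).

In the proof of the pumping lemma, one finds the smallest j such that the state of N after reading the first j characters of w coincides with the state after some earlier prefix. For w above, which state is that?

q2

State sequence: q0 -1-> q3 -0-> q1 -0-> q2 -1-> q2 -1-> q2 -1-> q2 -2-> q5 -2-> q3 -2-> q2 -1-> q2 -1-> q2
First repeat at step 4: q2 was already visited.

The earliest repeat is at step j = 4: N is in q2, which it already visited at step i = 3.
With |Q| = 7, pigeonhole forces a state repeat no later than step 7; the substring read between the first and second visits to that state can be pumped.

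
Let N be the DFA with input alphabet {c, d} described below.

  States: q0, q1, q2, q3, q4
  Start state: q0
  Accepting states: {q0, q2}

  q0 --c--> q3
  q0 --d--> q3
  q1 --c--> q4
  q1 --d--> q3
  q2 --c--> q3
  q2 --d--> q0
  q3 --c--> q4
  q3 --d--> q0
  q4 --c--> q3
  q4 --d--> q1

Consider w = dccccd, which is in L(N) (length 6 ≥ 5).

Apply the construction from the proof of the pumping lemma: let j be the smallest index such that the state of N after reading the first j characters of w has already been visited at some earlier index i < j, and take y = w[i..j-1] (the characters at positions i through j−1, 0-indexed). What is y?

State sequence: q0 -d-> q3 -c-> q4 -c-> q3 -c-> q4 -c-> q3 -d-> q0
First repeat at step 3: q3 was already visited.

So i = 1, j = 3, giving x = w[0:1] = d, y = w[1:3] = cc, z = w[3:6] = ccd.
Check: |xy| = 3 ≤ 5 and |y| = 2 ≥ 1. Reading y takes N from q3 back to q3, so every xyⁱz is accepted.

cc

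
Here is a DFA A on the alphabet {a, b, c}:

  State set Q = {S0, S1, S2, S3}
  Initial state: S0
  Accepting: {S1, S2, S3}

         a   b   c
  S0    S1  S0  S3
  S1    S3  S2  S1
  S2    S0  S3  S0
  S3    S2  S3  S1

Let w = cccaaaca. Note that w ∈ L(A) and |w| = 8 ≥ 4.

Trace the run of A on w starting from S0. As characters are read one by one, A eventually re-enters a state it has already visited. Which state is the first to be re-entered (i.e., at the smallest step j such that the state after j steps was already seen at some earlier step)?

Run of A on w = c c c a a a c a:
  step 0: S0  (start)
  step 1: S3  (read c: S0→S3)
  step 2: S1  (read c: S3→S1)
  step 3: S1  (read c: S1→S1)   ← first repeat (S1 seen earlier)
  step 4: S3  (read a: S1→S3)
  step 5: S2  (read a: S3→S2)
  step 6: S0  (read a: S2→S0)
  step 7: S3  (read c: S0→S3)
  step 8: S2  (read a: S3→S2)

The earliest repeat is at step j = 3: A is in S1, which it already visited at step i = 2.
Pumping length from the standard proof: p = 4 (the number of states). The repeated state found above gives |xy| = j ≤ 4 and |y| = j − i ≥ 1.

S1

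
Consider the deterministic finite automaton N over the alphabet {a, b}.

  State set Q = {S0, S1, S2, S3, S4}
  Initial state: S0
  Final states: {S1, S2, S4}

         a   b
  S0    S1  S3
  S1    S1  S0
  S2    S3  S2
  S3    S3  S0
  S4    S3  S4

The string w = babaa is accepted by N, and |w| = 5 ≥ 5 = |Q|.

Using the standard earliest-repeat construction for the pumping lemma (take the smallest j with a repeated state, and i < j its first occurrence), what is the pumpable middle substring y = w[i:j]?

Run of N on w = b a b a a:
  step 0: S0  (start)
  step 1: S3  (read b: S0→S3)
  step 2: S3  (read a: S3→S3)   ← first repeat (S3 seen earlier)
  step 3: S0  (read b: S3→S0)
  step 4: S1  (read a: S0→S1)
  step 5: S1  (read a: S1→S1)

So i = 1, j = 2, giving x = w[0:1] = b, y = w[1:2] = a, z = w[2:5] = baa.
Check: |xy| = 2 ≤ 5 and |y| = 1 ≥ 1. Reading y takes N from S3 back to S3, so every xyⁱz is accepted.

a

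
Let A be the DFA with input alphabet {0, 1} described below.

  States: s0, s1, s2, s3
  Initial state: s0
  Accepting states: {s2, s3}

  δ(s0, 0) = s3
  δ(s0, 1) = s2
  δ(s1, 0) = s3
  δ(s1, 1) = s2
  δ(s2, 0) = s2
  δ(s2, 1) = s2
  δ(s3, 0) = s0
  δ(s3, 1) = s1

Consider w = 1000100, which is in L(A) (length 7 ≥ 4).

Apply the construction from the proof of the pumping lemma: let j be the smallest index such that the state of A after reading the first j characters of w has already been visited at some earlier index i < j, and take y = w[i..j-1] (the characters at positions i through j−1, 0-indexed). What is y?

0

Run of A on w = 1 0 0 0 1 0 0:
  step 0: s0  (start)
  step 1: s2  (read 1: s0→s2)
  step 2: s2  (read 0: s2→s2)   ← first repeat (s2 seen earlier)
  step 3: s2  (read 0: s2→s2)
  step 4: s2  (read 0: s2→s2)
  step 5: s2  (read 1: s2→s2)
  step 6: s2  (read 0: s2→s2)
  step 7: s2  (read 0: s2→s2)

So i = 1, j = 2, giving x = w[0:1] = 1, y = w[1:2] = 0, z = w[2:7] = 00100.
Check: |xy| = 2 ≤ 4 and |y| = 1 ≥ 1. Reading y takes A from s2 back to s2, so every xyⁱz is accepted.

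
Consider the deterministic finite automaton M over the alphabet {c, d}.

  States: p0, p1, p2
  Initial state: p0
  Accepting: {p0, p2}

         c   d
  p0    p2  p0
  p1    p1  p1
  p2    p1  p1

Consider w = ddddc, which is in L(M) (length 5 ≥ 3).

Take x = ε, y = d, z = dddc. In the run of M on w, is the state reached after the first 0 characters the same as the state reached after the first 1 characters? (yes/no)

Run of M on the first 1 characters of w = d:
  step 0: p0  (start)
  step 1: p0  (read d: p0→p0)

After x (step 0): p0. After xy (step 1): p0.
They match, so y = d drives M around a cycle from p0 back to itself; pumping y any number of times keeps M in p0 before reading z, and xyⁱz ∈ L(M) for every i ≥ 0.

yes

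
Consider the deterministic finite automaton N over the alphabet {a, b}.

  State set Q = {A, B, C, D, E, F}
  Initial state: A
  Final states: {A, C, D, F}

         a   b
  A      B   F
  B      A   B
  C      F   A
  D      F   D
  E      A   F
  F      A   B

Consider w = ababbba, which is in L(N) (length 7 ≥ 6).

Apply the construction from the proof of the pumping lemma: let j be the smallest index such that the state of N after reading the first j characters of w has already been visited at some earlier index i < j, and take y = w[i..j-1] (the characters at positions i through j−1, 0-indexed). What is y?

b

State sequence: A -a-> B -b-> B -a-> A -b-> F -b-> B -b-> B -a-> A
First repeat at step 2: B was already visited.

So i = 1, j = 2, giving x = w[0:1] = a, y = w[1:2] = b, z = w[2:7] = abbba.
Check: |xy| = 2 ≤ 6 and |y| = 1 ≥ 1. Reading y takes N from B back to B, so every xyⁱz is accepted.
Since N has 6 states, any run of length ≥ 6 visits 6+1 states, so by pigeonhole some state repeats within the first 6 steps — that repeat gives the pumpable loop.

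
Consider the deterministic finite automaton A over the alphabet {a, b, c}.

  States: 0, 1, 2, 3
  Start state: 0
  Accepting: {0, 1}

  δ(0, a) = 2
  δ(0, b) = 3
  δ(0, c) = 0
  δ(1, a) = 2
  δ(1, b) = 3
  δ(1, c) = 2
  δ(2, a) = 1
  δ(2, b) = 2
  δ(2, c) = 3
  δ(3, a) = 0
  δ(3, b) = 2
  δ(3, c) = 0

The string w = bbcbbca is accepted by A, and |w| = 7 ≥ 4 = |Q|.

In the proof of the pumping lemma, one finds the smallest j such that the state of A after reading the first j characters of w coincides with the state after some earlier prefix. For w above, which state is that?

3

Run of A on w = b b c b b c a:
  step 0: 0  (start)
  step 1: 3  (read b: 0→3)
  step 2: 2  (read b: 3→2)
  step 3: 3  (read c: 2→3)   ← first repeat (3 seen earlier)
  step 4: 2  (read b: 3→2)
  step 5: 2  (read b: 2→2)
  step 6: 3  (read c: 2→3)
  step 7: 0  (read a: 3→0)

The earliest repeat is at step j = 3: A is in 3, which it already visited at step i = 1.
Pumping length from the standard proof: p = 4 (the number of states). The repeated state found above gives |xy| = j ≤ 4 and |y| = j − i ≥ 1.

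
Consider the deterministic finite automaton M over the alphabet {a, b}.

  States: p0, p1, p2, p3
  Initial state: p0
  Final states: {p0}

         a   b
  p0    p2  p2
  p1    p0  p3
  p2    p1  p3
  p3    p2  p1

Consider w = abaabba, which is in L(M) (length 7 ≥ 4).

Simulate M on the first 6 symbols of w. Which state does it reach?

p1

Run of M on the first 6 characters of w = a b a a b b:
  step 0: p0  (start)
  step 1: p2  (read a: p0→p2)
  step 2: p3  (read b: p2→p3)
  step 3: p2  (read a: p3→p2)
  step 4: p1  (read a: p2→p1)
  step 5: p3  (read b: p1→p3)
  step 6: p1  (read b: p3→p1)

After reading 6 characters, M is in state p1.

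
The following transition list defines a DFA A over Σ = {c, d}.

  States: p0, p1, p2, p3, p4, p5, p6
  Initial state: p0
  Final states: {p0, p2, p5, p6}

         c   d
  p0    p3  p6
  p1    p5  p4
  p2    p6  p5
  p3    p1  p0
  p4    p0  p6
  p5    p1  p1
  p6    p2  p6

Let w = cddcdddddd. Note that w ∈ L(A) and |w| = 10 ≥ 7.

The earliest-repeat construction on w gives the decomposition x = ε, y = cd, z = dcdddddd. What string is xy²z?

cdcddcdddddd

xy^2z = ε·cd·cd·dcdddddd = cdcddcdddddd.
Reading y = cd takes A from p0 back to p0, so after x·y·y the machine is still in p0, and z then leads to the accepting state p6. Hence cdcddcdddddd ∈ L(A).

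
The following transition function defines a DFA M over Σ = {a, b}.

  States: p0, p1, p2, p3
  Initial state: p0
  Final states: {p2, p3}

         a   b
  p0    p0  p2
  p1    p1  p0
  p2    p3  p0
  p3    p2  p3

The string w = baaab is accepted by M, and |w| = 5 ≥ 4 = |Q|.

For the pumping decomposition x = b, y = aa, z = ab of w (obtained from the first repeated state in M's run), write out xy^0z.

xy⁰z = xz = b·ab = bab.
Reading y = aa takes M from p2 back to p2, so after x the machine is still in p2, and z then leads to the accepting state p3. Hence bab ∈ L(M).

bab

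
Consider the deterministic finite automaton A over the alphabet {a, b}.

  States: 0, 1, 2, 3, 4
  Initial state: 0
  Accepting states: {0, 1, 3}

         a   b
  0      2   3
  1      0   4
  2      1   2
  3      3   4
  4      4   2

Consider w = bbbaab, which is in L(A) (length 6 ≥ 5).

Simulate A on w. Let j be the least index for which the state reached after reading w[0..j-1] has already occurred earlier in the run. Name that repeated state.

State sequence: 0 -b-> 3 -b-> 4 -b-> 2 -a-> 1 -a-> 0 -b-> 3
First repeat at step 5: 0 was already visited.

The earliest repeat is at step j = 5: A is in 0, which it already visited at step i = 0.
Since A has 5 states, any run of length ≥ 5 visits 5+1 states, so by pigeonhole some state repeats within the first 5 steps — that repeat gives the pumpable loop.

0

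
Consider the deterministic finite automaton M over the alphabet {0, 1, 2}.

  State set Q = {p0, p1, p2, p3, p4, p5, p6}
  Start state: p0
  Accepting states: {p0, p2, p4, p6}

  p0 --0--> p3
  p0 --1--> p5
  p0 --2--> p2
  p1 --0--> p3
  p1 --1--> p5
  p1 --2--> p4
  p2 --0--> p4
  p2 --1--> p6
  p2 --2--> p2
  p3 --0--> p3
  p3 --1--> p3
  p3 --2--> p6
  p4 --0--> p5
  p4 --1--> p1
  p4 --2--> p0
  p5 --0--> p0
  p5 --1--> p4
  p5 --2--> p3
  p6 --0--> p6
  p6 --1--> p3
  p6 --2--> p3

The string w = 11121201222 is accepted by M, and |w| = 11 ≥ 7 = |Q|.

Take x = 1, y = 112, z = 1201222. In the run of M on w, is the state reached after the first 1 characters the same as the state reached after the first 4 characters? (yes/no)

no

Run of M on the first 4 characters of w = 1 1 1 2:
  step 0: p0  (start)
  step 1: p5  (read 1: p0→p5)
  step 2: p4  (read 1: p5→p4)
  step 3: p1  (read 1: p4→p1)
  step 4: p4  (read 2: p1→p4)

After x (step 1): p5. After xy (step 4): p4.
They differ (p5 ≠ p4), so y is not a cycle from the state after x; this split is not the one the pumping-lemma construction produces, and pumping y need not keep the string in L(M).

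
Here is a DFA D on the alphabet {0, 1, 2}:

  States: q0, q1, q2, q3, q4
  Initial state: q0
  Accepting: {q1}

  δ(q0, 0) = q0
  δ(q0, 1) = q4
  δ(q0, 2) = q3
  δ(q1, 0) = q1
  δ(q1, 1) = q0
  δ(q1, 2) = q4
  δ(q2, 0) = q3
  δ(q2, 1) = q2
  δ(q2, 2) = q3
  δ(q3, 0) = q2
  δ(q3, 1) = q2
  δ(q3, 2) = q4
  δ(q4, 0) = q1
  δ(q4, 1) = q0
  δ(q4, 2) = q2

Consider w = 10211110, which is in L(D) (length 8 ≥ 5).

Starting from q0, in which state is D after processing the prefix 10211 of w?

State sequence: q0 -1-> q4 -0-> q1 -2-> q4 -1-> q0 -1-> q4

After reading 5 characters, D is in state q4.
(This kind of state-tracing is the core of the pumping-lemma construction: with 5 states, pigeonhole forces a repeat within the first 5 steps.)

q4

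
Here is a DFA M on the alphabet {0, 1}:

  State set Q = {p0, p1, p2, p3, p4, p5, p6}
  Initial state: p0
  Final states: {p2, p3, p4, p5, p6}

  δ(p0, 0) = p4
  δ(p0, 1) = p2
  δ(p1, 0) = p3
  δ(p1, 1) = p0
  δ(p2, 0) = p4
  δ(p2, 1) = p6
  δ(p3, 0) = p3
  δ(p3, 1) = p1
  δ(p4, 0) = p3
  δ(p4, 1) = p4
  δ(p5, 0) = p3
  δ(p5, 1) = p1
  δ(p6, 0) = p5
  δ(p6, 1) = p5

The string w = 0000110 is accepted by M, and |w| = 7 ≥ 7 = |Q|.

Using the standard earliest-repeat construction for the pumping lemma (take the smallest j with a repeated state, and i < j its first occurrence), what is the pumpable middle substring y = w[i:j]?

Run of M on w = 0 0 0 0 1 1 0:
  step 0: p0  (start)
  step 1: p4  (read 0: p0→p4)
  step 2: p3  (read 0: p4→p3)
  step 3: p3  (read 0: p3→p3)   ← first repeat (p3 seen earlier)
  step 4: p3  (read 0: p3→p3)
  step 5: p1  (read 1: p3→p1)
  step 6: p0  (read 1: p1→p0)
  step 7: p4  (read 0: p0→p4)

So i = 2, j = 3, giving x = w[0:2] = 00, y = w[2:3] = 0, z = w[3:7] = 0110.
Check: |xy| = 3 ≤ 7 and |y| = 1 ≥ 1. Reading y takes M from p3 back to p3, so every xyⁱz is accepted.
The DFA has 7 states, so the proof of the pumping lemma guarantees a repeated state among the first 7+1 visited; the segment between the two visits is the pumpable y.

0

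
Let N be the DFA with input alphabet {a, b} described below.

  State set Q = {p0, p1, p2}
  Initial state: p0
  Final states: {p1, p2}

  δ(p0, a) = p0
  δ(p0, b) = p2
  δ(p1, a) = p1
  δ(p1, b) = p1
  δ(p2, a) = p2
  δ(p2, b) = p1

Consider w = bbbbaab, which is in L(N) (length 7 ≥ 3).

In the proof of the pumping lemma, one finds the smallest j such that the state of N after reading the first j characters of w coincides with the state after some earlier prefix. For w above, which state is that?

Run of N on w = b b b b a a b:
  step 0: p0  (start)
  step 1: p2  (read b: p0→p2)
  step 2: p1  (read b: p2→p1)
  step 3: p1  (read b: p1→p1)   ← first repeat (p1 seen earlier)
  step 4: p1  (read b: p1→p1)
  step 5: p1  (read a: p1→p1)
  step 6: p1  (read a: p1→p1)
  step 7: p1  (read b: p1→p1)

The earliest repeat is at step j = 3: N is in p1, which it already visited at step i = 2.

p1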